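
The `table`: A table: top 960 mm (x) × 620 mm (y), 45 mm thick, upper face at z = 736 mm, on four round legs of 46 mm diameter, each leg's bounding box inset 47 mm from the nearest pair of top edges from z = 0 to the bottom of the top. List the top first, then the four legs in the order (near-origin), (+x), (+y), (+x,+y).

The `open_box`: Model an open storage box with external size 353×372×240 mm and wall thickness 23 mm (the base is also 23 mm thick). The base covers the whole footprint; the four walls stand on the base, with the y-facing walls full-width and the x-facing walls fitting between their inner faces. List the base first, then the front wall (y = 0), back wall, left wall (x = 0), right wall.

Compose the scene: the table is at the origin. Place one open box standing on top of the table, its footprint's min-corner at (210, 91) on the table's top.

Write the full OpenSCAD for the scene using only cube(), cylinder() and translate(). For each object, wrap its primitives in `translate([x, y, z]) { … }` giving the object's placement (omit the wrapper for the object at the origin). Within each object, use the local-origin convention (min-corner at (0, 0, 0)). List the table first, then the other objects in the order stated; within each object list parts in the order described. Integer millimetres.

translate([0, 0, 691]) cube([960, 620, 45]);
translate([70, 70, 0]) cylinder(h = 691, r = 23);
translate([890, 70, 0]) cylinder(h = 691, r = 23);
translate([70, 550, 0]) cylinder(h = 691, r = 23);
translate([890, 550, 0]) cylinder(h = 691, r = 23);
translate([210, 91, 736]) {
  cube([353, 372, 23]);
  translate([0, 0, 23]) cube([353, 23, 217]);
  translate([0, 349, 23]) cube([353, 23, 217]);
  translate([0, 23, 23]) cube([23, 326, 217]);
  translate([330, 23, 23]) cube([23, 326, 217]);
}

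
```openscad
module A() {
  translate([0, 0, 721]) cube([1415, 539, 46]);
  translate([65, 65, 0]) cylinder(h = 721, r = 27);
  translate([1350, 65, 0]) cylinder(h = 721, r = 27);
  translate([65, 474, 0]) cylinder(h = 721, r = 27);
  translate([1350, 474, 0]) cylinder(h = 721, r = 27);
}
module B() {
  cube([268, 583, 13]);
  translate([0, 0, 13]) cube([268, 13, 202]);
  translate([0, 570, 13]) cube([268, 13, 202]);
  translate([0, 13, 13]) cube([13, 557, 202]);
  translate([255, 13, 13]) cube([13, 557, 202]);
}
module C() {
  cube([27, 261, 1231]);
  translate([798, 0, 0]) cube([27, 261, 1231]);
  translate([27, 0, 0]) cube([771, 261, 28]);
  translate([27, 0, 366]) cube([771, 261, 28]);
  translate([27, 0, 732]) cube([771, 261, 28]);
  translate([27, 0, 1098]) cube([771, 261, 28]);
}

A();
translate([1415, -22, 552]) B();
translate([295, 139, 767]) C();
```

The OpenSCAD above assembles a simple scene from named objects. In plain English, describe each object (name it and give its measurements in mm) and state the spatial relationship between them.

A is a table: top 1415 mm (x) × 539 mm (y), 46 mm thick, upper face at z = 767 mm, on four round legs of 54 mm diameter, each leg's bounding box inset 38 mm from the nearest pair of top edges, running from z = 0 to the bottom of the top.

B is an open-topped rectangular box: outside dimensions 268×583×215 mm, with a uniform wall and base thickness of 13 mm. The base is a full 268×583 slab on the floor; four walls sit on top of the base. The front and back walls (the −y and +y sides) span the full width; the two side walls fit between them.

C is a bookshelf 825 mm wide overall, 261 mm deep and 1231 mm tall. The two sides are 27 mm thick vertical panels. 4 horizontal shelves of 28 mm thickness span between the inner faces of the sides; the lowest shelf sits on the floor and shelves are stacked with a clear vertical gap of 338 mm between each pair.

The open box is beside the table with their tops flush at z = 767. The bookshelf is on top of the table, centred.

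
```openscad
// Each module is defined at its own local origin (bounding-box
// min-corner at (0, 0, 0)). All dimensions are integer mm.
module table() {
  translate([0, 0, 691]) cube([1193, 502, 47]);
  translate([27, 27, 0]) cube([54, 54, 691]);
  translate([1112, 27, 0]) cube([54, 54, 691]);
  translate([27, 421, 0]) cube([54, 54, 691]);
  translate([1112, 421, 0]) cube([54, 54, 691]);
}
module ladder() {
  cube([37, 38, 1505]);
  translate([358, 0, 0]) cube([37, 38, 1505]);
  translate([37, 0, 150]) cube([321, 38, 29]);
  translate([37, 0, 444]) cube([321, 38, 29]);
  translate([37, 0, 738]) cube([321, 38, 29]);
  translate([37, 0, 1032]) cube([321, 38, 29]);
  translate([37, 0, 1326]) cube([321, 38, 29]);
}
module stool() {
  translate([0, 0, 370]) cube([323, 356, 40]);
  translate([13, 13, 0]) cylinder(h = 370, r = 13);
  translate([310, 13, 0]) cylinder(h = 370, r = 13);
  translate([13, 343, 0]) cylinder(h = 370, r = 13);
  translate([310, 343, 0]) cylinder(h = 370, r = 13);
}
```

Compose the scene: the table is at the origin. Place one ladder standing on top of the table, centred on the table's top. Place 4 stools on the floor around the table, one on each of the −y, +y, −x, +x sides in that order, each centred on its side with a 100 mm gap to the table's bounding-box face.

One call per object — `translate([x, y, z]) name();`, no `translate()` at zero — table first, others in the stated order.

table();
translate([399, 232, 738]) ladder();
translate([435, -456, 0]) stool();
translate([435, 602, 0]) stool();
translate([-423, 73, 0]) stool();
translate([1293, 73, 0]) stool();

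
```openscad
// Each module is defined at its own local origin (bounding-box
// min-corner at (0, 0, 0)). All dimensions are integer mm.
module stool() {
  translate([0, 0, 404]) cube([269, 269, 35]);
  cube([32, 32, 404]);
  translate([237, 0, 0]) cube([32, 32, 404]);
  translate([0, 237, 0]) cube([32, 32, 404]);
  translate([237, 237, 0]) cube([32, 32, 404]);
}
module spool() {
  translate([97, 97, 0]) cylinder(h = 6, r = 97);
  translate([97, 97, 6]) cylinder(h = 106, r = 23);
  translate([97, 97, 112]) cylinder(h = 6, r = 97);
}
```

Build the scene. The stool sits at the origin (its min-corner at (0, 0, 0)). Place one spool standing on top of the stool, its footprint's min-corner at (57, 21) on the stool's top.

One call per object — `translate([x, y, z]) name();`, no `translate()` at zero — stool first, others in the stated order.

stool();
translate([57, 21, 439]) spool();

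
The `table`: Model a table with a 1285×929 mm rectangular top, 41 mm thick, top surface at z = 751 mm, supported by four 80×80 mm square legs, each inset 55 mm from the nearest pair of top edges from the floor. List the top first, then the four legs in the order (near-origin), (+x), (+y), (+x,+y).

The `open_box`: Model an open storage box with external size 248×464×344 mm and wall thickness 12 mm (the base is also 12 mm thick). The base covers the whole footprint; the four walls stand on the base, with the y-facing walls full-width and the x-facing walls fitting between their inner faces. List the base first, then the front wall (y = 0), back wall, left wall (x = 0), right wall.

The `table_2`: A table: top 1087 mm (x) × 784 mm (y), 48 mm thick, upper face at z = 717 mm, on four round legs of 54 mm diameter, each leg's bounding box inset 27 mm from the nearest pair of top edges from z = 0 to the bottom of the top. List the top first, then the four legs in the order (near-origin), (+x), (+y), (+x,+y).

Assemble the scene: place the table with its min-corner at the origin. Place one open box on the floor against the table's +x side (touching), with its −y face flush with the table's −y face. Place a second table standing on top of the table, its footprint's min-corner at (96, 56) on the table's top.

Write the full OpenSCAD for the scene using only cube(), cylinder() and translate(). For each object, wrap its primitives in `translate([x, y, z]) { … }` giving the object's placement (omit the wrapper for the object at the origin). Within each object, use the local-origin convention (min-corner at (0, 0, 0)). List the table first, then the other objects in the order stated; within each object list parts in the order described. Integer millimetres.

translate([0, 0, 710]) cube([1285, 929, 41]);
translate([55, 55, 0]) cube([80, 80, 710]);
translate([1150, 55, 0]) cube([80, 80, 710]);
translate([55, 794, 0]) cube([80, 80, 710]);
translate([1150, 794, 0]) cube([80, 80, 710]);
translate([1285, 0, 0]) {
  cube([248, 464, 12]);
  translate([0, 0, 12]) cube([248, 12, 332]);
  translate([0, 452, 12]) cube([248, 12, 332]);
  translate([0, 12, 12]) cube([12, 440, 332]);
  translate([236, 12, 12]) cube([12, 440, 332]);
}
translate([96, 56, 751]) {
  translate([0, 0, 669]) cube([1087, 784, 48]);
  translate([54, 54, 0]) cylinder(h = 669, r = 27);
  translate([1033, 54, 0]) cylinder(h = 669, r = 27);
  translate([54, 730, 0]) cylinder(h = 669, r = 27);
  translate([1033, 730, 0]) cylinder(h = 669, r = 27);
}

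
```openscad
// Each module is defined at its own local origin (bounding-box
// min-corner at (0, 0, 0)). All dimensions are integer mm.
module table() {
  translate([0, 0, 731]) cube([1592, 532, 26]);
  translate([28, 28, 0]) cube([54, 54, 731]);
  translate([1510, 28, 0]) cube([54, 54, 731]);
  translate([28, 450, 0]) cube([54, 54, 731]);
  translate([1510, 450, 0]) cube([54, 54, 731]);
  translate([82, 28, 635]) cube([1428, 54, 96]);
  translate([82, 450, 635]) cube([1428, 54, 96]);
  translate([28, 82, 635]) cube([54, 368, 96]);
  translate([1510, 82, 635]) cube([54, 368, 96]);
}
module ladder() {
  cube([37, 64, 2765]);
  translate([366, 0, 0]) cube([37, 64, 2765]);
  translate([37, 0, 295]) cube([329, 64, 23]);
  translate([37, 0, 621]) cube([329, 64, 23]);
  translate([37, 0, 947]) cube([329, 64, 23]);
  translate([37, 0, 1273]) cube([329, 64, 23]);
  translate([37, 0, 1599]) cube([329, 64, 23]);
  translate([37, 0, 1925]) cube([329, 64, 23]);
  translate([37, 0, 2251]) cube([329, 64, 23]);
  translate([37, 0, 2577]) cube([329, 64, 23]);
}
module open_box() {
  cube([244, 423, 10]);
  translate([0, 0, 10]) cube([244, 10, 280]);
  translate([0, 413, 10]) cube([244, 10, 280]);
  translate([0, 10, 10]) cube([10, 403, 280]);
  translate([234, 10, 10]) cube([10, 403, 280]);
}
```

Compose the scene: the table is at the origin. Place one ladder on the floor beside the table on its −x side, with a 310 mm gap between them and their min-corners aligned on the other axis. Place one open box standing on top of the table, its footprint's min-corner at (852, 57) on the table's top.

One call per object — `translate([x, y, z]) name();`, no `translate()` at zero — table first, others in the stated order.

table();
translate([-713, 0, 0]) ladder();
translate([852, 57, 757]) open_box();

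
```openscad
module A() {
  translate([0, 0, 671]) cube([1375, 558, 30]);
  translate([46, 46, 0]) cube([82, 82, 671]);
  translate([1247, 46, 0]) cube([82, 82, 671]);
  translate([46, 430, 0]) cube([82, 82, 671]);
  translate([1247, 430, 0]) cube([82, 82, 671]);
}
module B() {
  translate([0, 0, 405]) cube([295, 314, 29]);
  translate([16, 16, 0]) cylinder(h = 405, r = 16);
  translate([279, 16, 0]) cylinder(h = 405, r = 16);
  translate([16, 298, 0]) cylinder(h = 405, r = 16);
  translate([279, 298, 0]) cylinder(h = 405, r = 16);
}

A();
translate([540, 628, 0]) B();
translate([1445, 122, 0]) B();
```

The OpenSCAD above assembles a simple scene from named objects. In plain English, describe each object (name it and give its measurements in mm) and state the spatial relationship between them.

A is a table with a 1375×558 mm rectangular top, 30 mm thick, top surface at z = 701 mm, supported by four 82×82 mm square legs, each inset 46 mm from the nearest pair of top edges, running from the floor.

B is a simple wooden stool: a rectangular seat 295 mm (x) by 314 mm (y), 29 mm thick, top face at z = 434 mm, on four round legs, each 32 mm in diameter. The legs rest on z = 0, each leg's axis is inset half a diameter from the nearest pair of seat edges (so the leg's bounding box is flush with the corner).

Two stools sit around the table at the +y, +x sides.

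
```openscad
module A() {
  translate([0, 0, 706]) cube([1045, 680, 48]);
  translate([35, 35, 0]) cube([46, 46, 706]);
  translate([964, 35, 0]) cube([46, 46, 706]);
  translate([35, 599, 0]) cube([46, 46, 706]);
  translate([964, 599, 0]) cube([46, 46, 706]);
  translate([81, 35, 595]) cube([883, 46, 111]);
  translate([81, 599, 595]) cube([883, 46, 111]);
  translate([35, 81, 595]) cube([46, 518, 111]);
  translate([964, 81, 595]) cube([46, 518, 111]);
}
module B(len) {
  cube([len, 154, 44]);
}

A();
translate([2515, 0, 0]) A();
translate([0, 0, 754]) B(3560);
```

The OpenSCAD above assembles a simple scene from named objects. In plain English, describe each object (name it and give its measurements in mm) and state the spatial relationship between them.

A is a table: top 1045 mm (x) × 680 mm (y), 48 mm thick, upper face at z = 754 mm, on four 46×46 mm square legs, each inset 35 mm from the nearest pair of top edges, running from z = 0 to the bottom of the top. Four apron rails, 46 mm thick and 111 mm tall, run between adjacent legs with their top edges flush with the underside of the top and their outer faces flush with the legs' outer faces.

B is a rectangular beam 3560 mm long (x), 154 mm deep (y), 44 mm thick (z).

The beam spans the tops of two tables placed 1470 mm apart, resting at z = 754 mm.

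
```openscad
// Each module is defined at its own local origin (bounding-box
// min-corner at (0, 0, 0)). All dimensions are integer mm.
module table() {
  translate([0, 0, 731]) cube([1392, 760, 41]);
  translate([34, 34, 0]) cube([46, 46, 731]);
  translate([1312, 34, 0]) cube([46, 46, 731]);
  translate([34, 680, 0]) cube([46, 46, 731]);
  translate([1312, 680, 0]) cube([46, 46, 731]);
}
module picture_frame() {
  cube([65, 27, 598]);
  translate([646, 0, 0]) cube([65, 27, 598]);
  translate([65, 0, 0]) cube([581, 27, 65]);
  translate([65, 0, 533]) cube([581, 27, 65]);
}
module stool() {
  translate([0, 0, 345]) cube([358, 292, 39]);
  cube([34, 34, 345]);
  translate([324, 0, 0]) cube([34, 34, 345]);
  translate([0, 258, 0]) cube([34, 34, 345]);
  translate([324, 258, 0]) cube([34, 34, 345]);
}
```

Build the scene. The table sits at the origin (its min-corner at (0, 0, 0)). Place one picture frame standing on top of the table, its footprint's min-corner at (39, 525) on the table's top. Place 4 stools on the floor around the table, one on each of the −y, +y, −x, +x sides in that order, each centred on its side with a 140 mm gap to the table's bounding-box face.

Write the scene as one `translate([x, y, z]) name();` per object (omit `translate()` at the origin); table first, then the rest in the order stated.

table();
translate([39, 525, 772]) picture_frame();
translate([517, -432, 0]) stool();
translate([517, 900, 0]) stool();
translate([-498, 234, 0]) stool();
translate([1532, 234, 0]) stool();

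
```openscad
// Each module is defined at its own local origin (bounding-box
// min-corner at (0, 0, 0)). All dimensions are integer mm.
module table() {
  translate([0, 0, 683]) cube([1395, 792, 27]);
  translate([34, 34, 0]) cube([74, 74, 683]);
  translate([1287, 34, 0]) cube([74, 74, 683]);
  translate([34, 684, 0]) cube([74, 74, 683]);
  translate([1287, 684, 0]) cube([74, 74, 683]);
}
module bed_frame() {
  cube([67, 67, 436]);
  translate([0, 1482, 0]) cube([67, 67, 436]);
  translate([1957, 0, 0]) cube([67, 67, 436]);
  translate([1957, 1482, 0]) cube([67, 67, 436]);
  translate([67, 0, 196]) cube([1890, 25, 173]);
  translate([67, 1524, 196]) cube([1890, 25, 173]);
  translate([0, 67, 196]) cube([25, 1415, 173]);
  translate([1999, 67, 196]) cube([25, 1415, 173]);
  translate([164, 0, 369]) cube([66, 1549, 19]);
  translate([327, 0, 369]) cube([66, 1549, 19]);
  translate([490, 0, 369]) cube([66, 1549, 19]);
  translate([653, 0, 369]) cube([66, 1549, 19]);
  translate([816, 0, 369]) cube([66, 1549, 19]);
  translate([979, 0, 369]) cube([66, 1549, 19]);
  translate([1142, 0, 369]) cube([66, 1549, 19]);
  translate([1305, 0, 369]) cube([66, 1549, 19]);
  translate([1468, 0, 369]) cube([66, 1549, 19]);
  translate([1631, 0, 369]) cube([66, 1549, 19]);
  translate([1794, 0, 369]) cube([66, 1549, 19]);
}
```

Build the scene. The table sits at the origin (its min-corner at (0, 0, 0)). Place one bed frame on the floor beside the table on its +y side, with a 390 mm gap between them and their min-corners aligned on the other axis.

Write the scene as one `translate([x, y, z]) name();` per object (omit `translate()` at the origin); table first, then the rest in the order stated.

table();
translate([0, 1182, 0]) bed_frame();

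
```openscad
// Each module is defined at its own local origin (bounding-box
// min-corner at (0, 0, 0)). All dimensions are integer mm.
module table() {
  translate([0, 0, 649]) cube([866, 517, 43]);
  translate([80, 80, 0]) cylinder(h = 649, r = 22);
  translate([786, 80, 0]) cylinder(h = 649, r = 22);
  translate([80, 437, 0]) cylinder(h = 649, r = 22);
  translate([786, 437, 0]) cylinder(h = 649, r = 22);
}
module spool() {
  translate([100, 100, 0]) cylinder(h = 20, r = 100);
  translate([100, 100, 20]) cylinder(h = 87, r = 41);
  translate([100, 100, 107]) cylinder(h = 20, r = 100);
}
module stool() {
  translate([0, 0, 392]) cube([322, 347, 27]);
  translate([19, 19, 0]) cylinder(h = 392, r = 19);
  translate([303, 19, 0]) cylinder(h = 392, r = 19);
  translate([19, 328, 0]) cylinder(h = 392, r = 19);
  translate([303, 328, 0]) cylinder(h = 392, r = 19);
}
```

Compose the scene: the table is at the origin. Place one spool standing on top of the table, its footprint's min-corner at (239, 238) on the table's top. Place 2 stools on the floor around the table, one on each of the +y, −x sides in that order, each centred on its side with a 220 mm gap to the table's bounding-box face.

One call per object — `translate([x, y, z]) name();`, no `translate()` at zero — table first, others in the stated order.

table();
translate([239, 238, 692]) spool();
translate([272, 737, 0]) stool();
translate([-542, 85, 0]) stool();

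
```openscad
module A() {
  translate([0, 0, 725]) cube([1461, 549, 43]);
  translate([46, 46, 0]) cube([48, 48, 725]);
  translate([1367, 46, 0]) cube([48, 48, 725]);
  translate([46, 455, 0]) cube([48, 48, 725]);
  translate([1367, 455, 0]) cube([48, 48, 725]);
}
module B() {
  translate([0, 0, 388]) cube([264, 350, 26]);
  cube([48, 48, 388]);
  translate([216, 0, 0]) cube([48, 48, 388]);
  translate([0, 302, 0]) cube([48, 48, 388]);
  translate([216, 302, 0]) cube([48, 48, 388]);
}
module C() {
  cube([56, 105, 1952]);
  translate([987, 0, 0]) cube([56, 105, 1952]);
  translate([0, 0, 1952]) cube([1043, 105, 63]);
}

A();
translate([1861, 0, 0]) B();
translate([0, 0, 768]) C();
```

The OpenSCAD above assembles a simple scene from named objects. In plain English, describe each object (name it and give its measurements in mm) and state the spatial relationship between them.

A is a table: top 1461 mm (x) × 549 mm (y), 43 mm thick, upper face at z = 768 mm, on four 48×48 mm square legs, each inset 46 mm from the nearest pair of top edges, running from z = 0 to the bottom of the top.

B is a four-legged stool. The seat is a 264×350×26 mm slab whose top surface is at z = 414 mm; four square legs, each 48×48 mm in cross-section, run from the floor (z = 0) to the underside of the seat, each flush with a corner of the seat.

C is a rectangular door frame: two vertical jambs of 56×105 mm section, 1952 mm tall, with a clear opening 931 mm wide between their inner faces. A header 63 mm tall and 105 mm deep lies on top of the jambs and spans the full outside width.

The stool is on the floor beside the table on its +x side. The door frame is on top of the table.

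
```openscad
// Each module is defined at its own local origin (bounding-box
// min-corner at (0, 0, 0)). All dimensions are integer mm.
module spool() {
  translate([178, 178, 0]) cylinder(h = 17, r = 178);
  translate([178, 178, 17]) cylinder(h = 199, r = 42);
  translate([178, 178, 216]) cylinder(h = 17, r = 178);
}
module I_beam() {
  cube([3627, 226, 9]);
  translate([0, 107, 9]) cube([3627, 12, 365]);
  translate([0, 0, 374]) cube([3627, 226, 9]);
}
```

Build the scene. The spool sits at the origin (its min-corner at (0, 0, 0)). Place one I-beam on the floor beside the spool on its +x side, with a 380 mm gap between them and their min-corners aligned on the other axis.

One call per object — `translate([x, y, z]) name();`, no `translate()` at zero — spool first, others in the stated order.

spool();
translate([736, 0, 0]) I_beam();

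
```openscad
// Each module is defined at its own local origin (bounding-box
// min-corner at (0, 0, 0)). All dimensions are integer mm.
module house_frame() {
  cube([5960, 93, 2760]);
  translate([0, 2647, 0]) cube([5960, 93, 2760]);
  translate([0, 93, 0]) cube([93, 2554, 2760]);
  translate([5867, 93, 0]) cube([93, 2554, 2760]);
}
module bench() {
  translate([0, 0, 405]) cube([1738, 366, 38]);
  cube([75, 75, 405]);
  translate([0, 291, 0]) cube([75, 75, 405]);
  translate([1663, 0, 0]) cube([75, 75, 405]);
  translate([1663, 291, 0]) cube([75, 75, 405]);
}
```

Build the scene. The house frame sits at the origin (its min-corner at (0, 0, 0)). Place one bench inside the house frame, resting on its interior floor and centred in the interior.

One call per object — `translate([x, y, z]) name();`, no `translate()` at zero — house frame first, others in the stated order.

house_frame();
translate([2111, 1187, 0]) bench();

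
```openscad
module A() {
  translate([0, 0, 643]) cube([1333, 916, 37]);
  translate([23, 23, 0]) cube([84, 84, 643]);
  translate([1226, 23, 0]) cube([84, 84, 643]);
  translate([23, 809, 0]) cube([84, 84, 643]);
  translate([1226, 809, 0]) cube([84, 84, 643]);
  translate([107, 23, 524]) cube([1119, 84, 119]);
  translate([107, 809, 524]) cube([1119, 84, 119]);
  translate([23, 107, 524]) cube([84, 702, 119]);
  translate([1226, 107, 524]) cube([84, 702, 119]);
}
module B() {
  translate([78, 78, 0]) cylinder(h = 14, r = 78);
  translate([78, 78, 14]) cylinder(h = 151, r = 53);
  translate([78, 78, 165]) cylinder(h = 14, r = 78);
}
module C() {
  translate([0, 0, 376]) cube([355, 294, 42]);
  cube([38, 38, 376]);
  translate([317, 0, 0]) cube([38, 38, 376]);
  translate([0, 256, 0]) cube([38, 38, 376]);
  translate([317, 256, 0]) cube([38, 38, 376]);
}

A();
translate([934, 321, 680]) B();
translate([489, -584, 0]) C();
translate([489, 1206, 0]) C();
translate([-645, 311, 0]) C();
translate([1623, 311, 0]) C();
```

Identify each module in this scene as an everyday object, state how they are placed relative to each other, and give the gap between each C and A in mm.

A is a table. B is a spool. C is a stool. The spool is on top of the table. Four stools sit around the table at the −y, +y, −x, +x sides. The gap between each stool and the table is 290 mm.

Each stool's nearest face is 290 mm from the table's bounding box.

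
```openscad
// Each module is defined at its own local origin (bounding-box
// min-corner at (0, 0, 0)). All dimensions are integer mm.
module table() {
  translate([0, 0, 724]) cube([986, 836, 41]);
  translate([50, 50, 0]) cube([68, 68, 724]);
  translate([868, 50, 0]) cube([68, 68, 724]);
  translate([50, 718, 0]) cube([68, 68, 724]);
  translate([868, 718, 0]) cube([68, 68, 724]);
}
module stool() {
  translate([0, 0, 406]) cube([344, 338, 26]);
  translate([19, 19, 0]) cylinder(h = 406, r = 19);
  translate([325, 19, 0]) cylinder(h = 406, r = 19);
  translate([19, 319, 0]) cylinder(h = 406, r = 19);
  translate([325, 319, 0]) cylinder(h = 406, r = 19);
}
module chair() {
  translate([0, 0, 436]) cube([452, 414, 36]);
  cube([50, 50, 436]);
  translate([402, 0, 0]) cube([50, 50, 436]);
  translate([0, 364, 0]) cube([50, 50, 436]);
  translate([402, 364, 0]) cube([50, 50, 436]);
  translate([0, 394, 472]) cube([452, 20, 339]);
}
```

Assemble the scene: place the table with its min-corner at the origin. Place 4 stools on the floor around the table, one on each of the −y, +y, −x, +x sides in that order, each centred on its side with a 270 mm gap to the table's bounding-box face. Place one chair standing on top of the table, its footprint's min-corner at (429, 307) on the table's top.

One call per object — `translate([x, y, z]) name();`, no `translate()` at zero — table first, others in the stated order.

table();
translate([321, -608, 0]) stool();
translate([321, 1106, 0]) stool();
translate([-614, 249, 0]) stool();
translate([1256, 249, 0]) stool();
translate([429, 307, 765]) chair();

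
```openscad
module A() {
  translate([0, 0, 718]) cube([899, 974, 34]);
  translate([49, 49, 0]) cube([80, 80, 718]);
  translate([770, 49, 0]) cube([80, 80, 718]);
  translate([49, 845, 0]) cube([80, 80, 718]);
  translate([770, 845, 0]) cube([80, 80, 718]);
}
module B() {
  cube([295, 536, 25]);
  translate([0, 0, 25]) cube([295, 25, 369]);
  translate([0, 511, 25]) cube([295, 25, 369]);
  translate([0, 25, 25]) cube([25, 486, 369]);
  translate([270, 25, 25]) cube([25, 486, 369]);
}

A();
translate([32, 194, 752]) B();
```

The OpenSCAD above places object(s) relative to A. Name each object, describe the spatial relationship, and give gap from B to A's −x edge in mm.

The open box's min-x is at 32; the table's min-x is 0; gap = 32 mm.

A is a table. B is an open box. The open box is on top of the table. The gap from the open box to the table's −x edge is 32 mm.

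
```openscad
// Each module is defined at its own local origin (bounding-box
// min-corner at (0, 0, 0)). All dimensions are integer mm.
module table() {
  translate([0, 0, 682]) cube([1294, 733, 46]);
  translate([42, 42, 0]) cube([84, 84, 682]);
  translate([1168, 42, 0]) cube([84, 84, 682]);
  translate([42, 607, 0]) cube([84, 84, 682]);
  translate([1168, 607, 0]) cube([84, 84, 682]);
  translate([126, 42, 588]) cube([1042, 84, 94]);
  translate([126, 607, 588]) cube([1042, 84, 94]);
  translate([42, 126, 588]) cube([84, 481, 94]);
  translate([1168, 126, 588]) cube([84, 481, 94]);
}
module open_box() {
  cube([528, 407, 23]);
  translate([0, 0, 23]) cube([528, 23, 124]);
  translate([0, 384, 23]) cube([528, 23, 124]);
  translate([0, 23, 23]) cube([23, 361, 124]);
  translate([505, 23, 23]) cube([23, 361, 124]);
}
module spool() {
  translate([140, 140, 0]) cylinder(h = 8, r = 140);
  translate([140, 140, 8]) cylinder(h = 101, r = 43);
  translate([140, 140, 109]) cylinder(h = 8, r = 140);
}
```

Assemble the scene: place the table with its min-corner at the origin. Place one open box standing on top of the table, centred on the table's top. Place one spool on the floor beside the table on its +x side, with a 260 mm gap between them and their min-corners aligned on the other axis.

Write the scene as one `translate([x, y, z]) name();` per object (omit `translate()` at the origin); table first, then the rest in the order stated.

table();
translate([383, 163, 728]) open_box();
translate([1554, 0, 0]) spool();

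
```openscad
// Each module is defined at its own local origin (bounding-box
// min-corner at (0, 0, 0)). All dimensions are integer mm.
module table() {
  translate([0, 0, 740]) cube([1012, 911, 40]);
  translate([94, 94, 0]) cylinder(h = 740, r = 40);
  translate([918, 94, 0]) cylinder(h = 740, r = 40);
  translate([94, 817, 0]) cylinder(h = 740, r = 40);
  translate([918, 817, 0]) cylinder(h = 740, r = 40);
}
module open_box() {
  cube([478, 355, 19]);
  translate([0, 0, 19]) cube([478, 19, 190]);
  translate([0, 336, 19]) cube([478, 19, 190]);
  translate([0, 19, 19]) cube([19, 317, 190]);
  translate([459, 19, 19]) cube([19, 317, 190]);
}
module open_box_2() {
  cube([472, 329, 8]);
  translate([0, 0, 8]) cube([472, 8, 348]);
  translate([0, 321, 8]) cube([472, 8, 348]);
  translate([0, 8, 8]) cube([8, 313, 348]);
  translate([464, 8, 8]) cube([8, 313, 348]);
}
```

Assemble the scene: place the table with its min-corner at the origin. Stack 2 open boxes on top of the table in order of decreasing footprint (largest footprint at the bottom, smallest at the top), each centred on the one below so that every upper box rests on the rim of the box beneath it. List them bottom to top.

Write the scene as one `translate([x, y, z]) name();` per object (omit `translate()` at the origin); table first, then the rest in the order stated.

table();
translate([267, 278, 780]) open_box();
translate([270, 291, 989]) open_box_2();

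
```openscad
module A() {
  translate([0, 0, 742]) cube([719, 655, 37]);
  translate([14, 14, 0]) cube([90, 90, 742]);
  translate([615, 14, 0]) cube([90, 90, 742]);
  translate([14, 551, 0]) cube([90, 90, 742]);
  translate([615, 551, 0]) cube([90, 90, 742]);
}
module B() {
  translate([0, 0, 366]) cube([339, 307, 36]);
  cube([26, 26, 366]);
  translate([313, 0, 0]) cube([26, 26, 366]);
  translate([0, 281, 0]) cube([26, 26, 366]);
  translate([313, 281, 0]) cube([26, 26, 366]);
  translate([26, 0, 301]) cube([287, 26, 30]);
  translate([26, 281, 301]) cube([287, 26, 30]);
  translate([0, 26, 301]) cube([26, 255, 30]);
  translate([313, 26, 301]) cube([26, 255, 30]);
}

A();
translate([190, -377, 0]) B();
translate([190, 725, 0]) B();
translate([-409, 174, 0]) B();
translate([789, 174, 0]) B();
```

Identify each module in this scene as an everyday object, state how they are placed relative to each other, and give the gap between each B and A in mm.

A is a table. B is a stool. Four stools sit around the table at the −y, +y, −x, +x sides. The gap between each stool and the table is 70 mm.

Each stool's nearest face is 70 mm from the table's bounding box.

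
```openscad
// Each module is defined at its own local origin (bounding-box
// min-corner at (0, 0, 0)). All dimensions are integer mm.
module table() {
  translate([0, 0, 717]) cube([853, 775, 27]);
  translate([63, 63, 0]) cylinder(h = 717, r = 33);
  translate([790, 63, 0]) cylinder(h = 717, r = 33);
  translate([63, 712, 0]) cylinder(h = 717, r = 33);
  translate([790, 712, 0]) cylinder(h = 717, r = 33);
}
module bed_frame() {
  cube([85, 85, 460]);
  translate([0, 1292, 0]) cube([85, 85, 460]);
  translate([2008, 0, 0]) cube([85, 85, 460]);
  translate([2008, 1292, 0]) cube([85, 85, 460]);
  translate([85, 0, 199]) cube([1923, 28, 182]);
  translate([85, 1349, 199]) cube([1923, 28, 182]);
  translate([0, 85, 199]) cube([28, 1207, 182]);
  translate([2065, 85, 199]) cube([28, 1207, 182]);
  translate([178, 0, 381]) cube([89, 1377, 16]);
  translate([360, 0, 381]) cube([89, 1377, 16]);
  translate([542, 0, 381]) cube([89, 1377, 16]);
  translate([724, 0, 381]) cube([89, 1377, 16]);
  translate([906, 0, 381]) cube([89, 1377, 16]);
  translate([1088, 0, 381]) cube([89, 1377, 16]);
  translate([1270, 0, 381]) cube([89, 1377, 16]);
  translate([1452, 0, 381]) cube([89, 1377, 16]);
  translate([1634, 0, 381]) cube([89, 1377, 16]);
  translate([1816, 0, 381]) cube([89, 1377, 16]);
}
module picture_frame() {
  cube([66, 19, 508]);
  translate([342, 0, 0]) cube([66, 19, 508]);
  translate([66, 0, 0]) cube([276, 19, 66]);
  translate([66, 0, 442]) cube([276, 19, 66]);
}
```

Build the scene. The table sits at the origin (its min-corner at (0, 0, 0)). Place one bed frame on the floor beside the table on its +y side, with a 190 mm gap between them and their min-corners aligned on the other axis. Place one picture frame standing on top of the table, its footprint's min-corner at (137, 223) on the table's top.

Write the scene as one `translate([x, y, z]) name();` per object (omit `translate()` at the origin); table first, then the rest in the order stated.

table();
translate([0, 965, 0]) bed_frame();
translate([137, 223, 744]) picture_frame();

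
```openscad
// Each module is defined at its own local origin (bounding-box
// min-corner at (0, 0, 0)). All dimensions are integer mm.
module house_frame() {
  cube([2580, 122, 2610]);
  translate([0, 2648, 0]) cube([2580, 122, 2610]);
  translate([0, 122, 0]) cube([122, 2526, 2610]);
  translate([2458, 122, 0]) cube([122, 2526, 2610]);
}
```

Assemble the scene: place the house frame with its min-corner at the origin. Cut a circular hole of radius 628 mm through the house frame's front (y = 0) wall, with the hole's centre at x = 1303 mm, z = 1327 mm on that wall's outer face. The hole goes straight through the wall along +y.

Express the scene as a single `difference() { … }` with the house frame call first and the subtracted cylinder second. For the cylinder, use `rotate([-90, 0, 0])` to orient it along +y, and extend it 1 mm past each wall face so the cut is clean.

difference() {
  house_frame();
  translate([1303, -1, 1327]) rotate([-90, 0, 0]) cylinder(h = 124, r = 628);
}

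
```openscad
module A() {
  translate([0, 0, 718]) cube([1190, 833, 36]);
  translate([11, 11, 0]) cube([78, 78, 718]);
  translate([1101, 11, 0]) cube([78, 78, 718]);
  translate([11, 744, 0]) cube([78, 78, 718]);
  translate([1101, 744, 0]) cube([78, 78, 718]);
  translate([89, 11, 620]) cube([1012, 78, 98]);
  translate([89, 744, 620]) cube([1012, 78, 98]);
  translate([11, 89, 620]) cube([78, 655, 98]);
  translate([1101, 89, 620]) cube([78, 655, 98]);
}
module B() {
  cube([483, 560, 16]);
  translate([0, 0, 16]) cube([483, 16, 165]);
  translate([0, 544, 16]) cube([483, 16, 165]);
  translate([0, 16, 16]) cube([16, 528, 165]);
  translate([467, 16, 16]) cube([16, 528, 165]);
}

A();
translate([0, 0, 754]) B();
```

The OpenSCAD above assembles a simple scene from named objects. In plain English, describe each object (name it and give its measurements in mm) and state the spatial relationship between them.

A is a rectangular dining table. The top is 1190×833×36 mm with its upper surface at z = 754 mm. It stands on four 78×78 mm square legs, each inset 11 mm from the nearest pair of top edges, running from the floor to the underside of the top. Four apron rails, 78 mm thick and 98 mm tall, run between adjacent legs with their top edges flush with the underside of the top and their outer faces flush with the legs' outer faces.

B is an open storage box with external size 483×560×181 mm and wall thickness 16 mm (the base is also 16 mm thick). The base covers the whole footprint; the four walls stand on the base, with the y-facing walls full-width and the x-facing walls fitting between their inner faces.

The open box is on top of the table.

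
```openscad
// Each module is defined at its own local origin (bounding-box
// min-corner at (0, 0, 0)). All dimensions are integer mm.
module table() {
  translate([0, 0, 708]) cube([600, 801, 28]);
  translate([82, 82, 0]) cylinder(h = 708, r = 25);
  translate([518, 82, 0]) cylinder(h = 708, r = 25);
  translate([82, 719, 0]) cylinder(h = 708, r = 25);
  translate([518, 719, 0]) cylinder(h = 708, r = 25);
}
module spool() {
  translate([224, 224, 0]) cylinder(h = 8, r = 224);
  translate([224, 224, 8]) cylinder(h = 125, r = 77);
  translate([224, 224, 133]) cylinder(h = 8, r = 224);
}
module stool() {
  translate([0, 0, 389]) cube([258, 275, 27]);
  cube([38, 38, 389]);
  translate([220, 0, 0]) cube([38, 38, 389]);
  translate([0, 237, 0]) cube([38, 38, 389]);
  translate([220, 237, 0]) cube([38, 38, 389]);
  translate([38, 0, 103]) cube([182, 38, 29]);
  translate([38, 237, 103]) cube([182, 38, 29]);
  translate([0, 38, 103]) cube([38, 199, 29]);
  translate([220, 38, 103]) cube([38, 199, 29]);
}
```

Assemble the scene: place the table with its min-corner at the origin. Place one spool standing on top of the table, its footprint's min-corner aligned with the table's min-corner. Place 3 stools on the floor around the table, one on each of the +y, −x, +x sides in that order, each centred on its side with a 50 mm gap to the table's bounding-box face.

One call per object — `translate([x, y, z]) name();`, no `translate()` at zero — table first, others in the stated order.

table();
translate([0, 0, 736]) spool();
translate([171, 851, 0]) stool();
translate([-308, 263, 0]) stool();
translate([650, 263, 0]) stool();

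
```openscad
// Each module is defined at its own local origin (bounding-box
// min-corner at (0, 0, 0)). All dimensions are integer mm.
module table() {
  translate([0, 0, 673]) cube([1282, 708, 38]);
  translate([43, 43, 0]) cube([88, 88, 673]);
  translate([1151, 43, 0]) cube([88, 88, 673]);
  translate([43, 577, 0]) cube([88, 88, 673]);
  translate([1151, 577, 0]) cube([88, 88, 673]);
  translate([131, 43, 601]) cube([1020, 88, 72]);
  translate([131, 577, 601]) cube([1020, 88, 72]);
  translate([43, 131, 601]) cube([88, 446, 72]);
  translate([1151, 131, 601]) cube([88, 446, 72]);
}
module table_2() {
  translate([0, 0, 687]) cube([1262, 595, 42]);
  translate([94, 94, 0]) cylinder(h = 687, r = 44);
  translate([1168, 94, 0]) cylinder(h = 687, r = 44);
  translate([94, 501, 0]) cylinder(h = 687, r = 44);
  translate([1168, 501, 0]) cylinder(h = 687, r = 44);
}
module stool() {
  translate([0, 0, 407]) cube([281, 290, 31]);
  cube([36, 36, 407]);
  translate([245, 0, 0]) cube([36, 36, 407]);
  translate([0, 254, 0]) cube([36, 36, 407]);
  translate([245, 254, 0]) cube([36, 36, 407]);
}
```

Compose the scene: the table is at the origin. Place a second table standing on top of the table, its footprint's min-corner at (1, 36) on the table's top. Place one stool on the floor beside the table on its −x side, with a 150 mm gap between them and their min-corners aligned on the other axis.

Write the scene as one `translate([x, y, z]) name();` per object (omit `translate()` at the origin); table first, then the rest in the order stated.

table();
translate([1, 36, 711]) table_2();
translate([-431, 0, 0]) stool();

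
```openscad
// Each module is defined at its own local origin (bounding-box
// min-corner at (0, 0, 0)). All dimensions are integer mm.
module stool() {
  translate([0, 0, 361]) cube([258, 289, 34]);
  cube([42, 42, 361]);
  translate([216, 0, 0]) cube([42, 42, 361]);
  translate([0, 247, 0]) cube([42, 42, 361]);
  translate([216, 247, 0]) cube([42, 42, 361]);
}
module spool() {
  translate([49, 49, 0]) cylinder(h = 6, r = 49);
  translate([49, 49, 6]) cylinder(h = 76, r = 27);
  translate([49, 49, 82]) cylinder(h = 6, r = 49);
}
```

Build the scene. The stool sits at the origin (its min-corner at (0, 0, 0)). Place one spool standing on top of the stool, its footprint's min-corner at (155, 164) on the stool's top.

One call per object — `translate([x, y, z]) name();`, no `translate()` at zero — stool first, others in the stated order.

stool();
translate([155, 164, 395]) spool();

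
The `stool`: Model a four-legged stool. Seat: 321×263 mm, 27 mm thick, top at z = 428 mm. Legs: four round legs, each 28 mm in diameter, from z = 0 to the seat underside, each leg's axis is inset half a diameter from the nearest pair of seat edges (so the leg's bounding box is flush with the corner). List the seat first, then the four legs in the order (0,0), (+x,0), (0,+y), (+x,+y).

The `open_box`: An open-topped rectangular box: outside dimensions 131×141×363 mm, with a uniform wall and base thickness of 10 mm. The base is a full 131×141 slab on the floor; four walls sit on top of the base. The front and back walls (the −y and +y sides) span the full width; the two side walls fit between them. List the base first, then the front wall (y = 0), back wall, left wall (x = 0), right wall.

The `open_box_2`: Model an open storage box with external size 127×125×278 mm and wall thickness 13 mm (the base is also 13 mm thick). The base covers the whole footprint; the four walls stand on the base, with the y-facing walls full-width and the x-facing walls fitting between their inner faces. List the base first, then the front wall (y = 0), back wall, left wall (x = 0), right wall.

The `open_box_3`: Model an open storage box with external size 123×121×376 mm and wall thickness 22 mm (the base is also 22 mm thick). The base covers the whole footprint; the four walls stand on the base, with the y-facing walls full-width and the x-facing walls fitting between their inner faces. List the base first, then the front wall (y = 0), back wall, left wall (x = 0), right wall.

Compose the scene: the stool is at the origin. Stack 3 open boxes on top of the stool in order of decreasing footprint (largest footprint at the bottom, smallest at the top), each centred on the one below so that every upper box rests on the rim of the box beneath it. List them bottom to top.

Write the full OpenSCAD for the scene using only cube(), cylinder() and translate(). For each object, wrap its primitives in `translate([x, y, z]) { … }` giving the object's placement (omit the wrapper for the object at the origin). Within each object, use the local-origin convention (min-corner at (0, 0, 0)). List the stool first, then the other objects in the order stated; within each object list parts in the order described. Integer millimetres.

translate([0, 0, 401]) cube([321, 263, 27]);
translate([14, 14, 0]) cylinder(h = 401, r = 14);
translate([307, 14, 0]) cylinder(h = 401, r = 14);
translate([14, 249, 0]) cylinder(h = 401, r = 14);
translate([307, 249, 0]) cylinder(h = 401, r = 14);
translate([95, 61, 428]) {
  cube([131, 141, 10]);
  translate([0, 0, 10]) cube([131, 10, 353]);
  translate([0, 131, 10]) cube([131, 10, 353]);
  translate([0, 10, 10]) cube([10, 121, 353]);
  translate([121, 10, 10]) cube([10, 121, 353]);
}
translate([97, 69, 791]) {
  cube([127, 125, 13]);
  translate([0, 0, 13]) cube([127, 13, 265]);
  translate([0, 112, 13]) cube([127, 13, 265]);
  translate([0, 13, 13]) cube([13, 99, 265]);
  translate([114, 13, 13]) cube([13, 99, 265]);
}
translate([99, 71, 1069]) {
  cube([123, 121, 22]);
  translate([0, 0, 22]) cube([123, 22, 354]);
  translate([0, 99, 22]) cube([123, 22, 354]);
  translate([0, 22, 22]) cube([22, 77, 354]);
  translate([101, 22, 22]) cube([22, 77, 354]);
}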